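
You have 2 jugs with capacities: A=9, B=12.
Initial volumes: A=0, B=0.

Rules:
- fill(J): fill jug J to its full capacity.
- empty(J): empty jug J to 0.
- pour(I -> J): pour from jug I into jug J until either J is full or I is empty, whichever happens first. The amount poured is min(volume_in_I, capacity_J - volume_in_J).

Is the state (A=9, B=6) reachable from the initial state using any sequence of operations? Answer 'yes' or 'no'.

BFS from (A=0, B=0):
  1. fill(B) -> (A=0 B=12)
  2. pour(B -> A) -> (A=9 B=3)
  3. empty(A) -> (A=0 B=3)
  4. pour(B -> A) -> (A=3 B=0)
  5. fill(B) -> (A=3 B=12)
  6. pour(B -> A) -> (A=9 B=6)
Target reached → yes.

Answer: yes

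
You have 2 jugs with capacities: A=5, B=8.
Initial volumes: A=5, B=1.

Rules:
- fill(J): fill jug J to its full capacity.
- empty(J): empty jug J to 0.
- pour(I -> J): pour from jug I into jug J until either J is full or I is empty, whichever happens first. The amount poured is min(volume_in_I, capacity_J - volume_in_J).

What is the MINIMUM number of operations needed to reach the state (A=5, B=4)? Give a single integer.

Answer: 4

Derivation:
BFS from (A=5, B=1). One shortest path:
  1. empty(A) -> (A=0 B=1)
  2. pour(B -> A) -> (A=1 B=0)
  3. fill(B) -> (A=1 B=8)
  4. pour(B -> A) -> (A=5 B=4)
Reached target in 4 moves.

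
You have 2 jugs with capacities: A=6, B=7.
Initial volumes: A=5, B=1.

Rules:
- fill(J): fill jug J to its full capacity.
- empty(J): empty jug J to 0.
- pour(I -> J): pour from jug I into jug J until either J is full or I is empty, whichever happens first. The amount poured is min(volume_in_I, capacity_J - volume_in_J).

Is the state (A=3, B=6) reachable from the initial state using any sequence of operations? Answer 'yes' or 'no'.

Answer: no

Derivation:
BFS explored all 27 reachable states.
Reachable set includes: (0,0), (0,1), (0,2), (0,3), (0,4), (0,5), (0,6), (0,7), (1,0), (1,7), (2,0), (2,7) ...
Target (A=3, B=6) not in reachable set → no.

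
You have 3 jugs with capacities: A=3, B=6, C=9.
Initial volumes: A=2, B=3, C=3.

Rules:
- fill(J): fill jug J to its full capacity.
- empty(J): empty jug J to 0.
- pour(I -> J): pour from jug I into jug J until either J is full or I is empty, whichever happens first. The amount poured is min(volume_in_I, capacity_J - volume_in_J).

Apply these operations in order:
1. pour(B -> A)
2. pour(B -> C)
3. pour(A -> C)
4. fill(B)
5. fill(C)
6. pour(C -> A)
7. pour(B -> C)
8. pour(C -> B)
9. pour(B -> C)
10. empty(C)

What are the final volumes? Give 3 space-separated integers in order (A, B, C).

Answer: 3 3 0

Derivation:
Step 1: pour(B -> A) -> (A=3 B=2 C=3)
Step 2: pour(B -> C) -> (A=3 B=0 C=5)
Step 3: pour(A -> C) -> (A=0 B=0 C=8)
Step 4: fill(B) -> (A=0 B=6 C=8)
Step 5: fill(C) -> (A=0 B=6 C=9)
Step 6: pour(C -> A) -> (A=3 B=6 C=6)
Step 7: pour(B -> C) -> (A=3 B=3 C=9)
Step 8: pour(C -> B) -> (A=3 B=6 C=6)
Step 9: pour(B -> C) -> (A=3 B=3 C=9)
Step 10: empty(C) -> (A=3 B=3 C=0)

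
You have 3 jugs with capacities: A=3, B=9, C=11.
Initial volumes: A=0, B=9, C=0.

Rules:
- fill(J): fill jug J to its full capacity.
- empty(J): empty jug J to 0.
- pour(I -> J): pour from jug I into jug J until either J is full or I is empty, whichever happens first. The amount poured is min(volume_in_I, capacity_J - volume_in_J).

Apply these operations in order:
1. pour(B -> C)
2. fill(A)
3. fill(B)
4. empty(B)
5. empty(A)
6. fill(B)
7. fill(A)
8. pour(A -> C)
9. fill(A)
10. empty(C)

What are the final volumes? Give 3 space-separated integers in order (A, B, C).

Answer: 3 9 0

Derivation:
Step 1: pour(B -> C) -> (A=0 B=0 C=9)
Step 2: fill(A) -> (A=3 B=0 C=9)
Step 3: fill(B) -> (A=3 B=9 C=9)
Step 4: empty(B) -> (A=3 B=0 C=9)
Step 5: empty(A) -> (A=0 B=0 C=9)
Step 6: fill(B) -> (A=0 B=9 C=9)
Step 7: fill(A) -> (A=3 B=9 C=9)
Step 8: pour(A -> C) -> (A=1 B=9 C=11)
Step 9: fill(A) -> (A=3 B=9 C=11)
Step 10: empty(C) -> (A=3 B=9 C=0)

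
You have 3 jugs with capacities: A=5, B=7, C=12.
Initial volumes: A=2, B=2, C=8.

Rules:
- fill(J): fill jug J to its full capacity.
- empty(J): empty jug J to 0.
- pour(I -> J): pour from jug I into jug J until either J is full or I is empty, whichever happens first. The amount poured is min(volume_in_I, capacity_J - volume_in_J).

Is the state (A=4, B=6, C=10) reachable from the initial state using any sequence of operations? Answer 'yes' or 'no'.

Answer: no

Derivation:
BFS explored all 361 reachable states.
Reachable set includes: (0,0,0), (0,0,1), (0,0,2), (0,0,3), (0,0,4), (0,0,5), (0,0,6), (0,0,7), (0,0,8), (0,0,9), (0,0,10), (0,0,11) ...
Target (A=4, B=6, C=10) not in reachable set → no.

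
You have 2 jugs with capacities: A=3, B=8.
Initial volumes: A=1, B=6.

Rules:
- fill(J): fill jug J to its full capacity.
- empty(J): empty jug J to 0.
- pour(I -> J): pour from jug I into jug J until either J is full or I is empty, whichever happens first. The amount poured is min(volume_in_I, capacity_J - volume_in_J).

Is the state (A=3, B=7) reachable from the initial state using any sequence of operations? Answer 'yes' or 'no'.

BFS from (A=1, B=6):
  1. pour(A -> B) -> (A=0 B=7)
  2. fill(A) -> (A=3 B=7)
Target reached → yes.

Answer: yes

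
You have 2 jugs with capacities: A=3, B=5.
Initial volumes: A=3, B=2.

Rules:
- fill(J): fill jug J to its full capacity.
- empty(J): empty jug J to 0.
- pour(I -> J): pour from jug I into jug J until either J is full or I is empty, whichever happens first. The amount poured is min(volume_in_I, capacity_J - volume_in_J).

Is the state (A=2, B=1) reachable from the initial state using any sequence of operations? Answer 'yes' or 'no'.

BFS explored all 16 reachable states.
Reachable set includes: (0,0), (0,1), (0,2), (0,3), (0,4), (0,5), (1,0), (1,5), (2,0), (2,5), (3,0), (3,1) ...
Target (A=2, B=1) not in reachable set → no.

Answer: no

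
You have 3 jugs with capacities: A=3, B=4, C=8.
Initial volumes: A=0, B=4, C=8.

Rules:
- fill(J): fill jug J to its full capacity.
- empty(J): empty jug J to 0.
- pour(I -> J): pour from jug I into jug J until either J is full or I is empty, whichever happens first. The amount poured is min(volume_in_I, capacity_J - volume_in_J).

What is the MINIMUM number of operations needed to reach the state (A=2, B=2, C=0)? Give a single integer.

Answer: 7

Derivation:
BFS from (A=0, B=4, C=8). One shortest path:
  1. empty(B) -> (A=0 B=0 C=8)
  2. pour(C -> A) -> (A=3 B=0 C=5)
  3. pour(A -> B) -> (A=0 B=3 C=5)
  4. pour(C -> A) -> (A=3 B=3 C=2)
  5. pour(A -> B) -> (A=2 B=4 C=2)
  6. empty(B) -> (A=2 B=0 C=2)
  7. pour(C -> B) -> (A=2 B=2 C=0)
Reached target in 7 moves.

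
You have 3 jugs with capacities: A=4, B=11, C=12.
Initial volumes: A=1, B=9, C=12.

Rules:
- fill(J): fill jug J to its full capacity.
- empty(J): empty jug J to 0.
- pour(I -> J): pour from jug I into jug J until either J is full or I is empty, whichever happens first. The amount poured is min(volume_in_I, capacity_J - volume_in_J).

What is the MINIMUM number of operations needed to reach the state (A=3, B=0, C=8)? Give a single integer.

BFS from (A=1, B=9, C=12). One shortest path:
  1. pour(A -> B) -> (A=0 B=10 C=12)
  2. pour(C -> A) -> (A=4 B=10 C=8)
  3. pour(A -> B) -> (A=3 B=11 C=8)
  4. empty(B) -> (A=3 B=0 C=8)
Reached target in 4 moves.

Answer: 4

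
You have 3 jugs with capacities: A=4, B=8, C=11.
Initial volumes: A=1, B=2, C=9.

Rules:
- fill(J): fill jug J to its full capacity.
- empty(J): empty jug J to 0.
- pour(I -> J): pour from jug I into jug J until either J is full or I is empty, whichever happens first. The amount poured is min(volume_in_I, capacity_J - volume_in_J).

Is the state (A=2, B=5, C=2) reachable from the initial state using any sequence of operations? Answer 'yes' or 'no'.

Answer: no

Derivation:
BFS explored all 331 reachable states.
Reachable set includes: (0,0,0), (0,0,1), (0,0,2), (0,0,3), (0,0,4), (0,0,5), (0,0,6), (0,0,7), (0,0,8), (0,0,9), (0,0,10), (0,0,11) ...
Target (A=2, B=5, C=2) not in reachable set → no.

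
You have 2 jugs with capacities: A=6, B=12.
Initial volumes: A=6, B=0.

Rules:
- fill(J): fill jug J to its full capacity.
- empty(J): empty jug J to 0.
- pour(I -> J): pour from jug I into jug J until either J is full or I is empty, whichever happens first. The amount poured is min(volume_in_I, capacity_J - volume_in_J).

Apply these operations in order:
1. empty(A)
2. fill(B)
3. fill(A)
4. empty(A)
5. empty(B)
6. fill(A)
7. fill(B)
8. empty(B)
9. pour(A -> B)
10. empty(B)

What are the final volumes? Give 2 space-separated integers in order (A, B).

Answer: 0 0

Derivation:
Step 1: empty(A) -> (A=0 B=0)
Step 2: fill(B) -> (A=0 B=12)
Step 3: fill(A) -> (A=6 B=12)
Step 4: empty(A) -> (A=0 B=12)
Step 5: empty(B) -> (A=0 B=0)
Step 6: fill(A) -> (A=6 B=0)
Step 7: fill(B) -> (A=6 B=12)
Step 8: empty(B) -> (A=6 B=0)
Step 9: pour(A -> B) -> (A=0 B=6)
Step 10: empty(B) -> (A=0 B=0)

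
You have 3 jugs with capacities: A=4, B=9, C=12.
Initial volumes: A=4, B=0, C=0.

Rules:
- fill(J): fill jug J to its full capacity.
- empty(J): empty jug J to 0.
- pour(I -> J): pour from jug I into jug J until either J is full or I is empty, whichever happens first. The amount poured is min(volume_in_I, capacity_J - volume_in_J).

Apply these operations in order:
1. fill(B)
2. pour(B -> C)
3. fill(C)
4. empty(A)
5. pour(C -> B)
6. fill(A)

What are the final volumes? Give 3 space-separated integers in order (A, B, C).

Step 1: fill(B) -> (A=4 B=9 C=0)
Step 2: pour(B -> C) -> (A=4 B=0 C=9)
Step 3: fill(C) -> (A=4 B=0 C=12)
Step 4: empty(A) -> (A=0 B=0 C=12)
Step 5: pour(C -> B) -> (A=0 B=9 C=3)
Step 6: fill(A) -> (A=4 B=9 C=3)

Answer: 4 9 3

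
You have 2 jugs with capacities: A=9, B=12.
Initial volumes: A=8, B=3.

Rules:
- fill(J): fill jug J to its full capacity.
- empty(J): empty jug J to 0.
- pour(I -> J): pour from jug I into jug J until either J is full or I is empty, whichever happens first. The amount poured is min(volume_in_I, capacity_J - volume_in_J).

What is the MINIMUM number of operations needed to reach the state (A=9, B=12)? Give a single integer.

Answer: 2

Derivation:
BFS from (A=8, B=3). One shortest path:
  1. fill(A) -> (A=9 B=3)
  2. fill(B) -> (A=9 B=12)
Reached target in 2 moves.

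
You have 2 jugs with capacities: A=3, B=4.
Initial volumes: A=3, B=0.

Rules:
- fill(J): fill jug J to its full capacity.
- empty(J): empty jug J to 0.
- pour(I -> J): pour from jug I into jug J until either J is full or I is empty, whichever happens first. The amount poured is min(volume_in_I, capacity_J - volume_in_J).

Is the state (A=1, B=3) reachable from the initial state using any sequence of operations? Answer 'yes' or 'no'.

Answer: no

Derivation:
BFS explored all 14 reachable states.
Reachable set includes: (0,0), (0,1), (0,2), (0,3), (0,4), (1,0), (1,4), (2,0), (2,4), (3,0), (3,1), (3,2) ...
Target (A=1, B=3) not in reachable set → no.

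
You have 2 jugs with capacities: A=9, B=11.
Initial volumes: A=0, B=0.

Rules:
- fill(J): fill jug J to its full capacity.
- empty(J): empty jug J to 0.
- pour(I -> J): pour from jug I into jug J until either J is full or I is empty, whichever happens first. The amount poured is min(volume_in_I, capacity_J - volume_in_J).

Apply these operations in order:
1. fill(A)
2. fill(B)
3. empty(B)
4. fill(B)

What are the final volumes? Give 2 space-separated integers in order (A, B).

Answer: 9 11

Derivation:
Step 1: fill(A) -> (A=9 B=0)
Step 2: fill(B) -> (A=9 B=11)
Step 3: empty(B) -> (A=9 B=0)
Step 4: fill(B) -> (A=9 B=11)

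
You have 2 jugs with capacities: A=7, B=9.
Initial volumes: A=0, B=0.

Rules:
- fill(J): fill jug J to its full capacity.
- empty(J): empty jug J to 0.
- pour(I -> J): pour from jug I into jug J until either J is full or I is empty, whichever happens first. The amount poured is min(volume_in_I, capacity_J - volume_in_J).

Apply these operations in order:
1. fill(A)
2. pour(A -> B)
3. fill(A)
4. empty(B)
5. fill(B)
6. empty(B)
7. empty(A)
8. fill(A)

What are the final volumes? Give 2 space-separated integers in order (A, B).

Step 1: fill(A) -> (A=7 B=0)
Step 2: pour(A -> B) -> (A=0 B=7)
Step 3: fill(A) -> (A=7 B=7)
Step 4: empty(B) -> (A=7 B=0)
Step 5: fill(B) -> (A=7 B=9)
Step 6: empty(B) -> (A=7 B=0)
Step 7: empty(A) -> (A=0 B=0)
Step 8: fill(A) -> (A=7 B=0)

Answer: 7 0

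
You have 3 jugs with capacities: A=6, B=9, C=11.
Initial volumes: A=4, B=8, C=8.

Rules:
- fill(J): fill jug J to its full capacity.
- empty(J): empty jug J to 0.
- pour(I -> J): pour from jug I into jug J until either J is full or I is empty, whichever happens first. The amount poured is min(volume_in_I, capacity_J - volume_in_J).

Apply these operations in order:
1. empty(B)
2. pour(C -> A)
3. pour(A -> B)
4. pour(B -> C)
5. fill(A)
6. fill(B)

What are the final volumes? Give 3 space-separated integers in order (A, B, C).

Step 1: empty(B) -> (A=4 B=0 C=8)
Step 2: pour(C -> A) -> (A=6 B=0 C=6)
Step 3: pour(A -> B) -> (A=0 B=6 C=6)
Step 4: pour(B -> C) -> (A=0 B=1 C=11)
Step 5: fill(A) -> (A=6 B=1 C=11)
Step 6: fill(B) -> (A=6 B=9 C=11)

Answer: 6 9 11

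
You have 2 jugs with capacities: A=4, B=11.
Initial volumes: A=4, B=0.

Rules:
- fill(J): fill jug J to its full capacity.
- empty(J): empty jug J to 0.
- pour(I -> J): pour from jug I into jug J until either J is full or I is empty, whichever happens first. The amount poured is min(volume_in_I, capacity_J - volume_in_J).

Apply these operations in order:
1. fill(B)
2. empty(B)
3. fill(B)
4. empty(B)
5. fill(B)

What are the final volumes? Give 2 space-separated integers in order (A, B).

Answer: 4 11

Derivation:
Step 1: fill(B) -> (A=4 B=11)
Step 2: empty(B) -> (A=4 B=0)
Step 3: fill(B) -> (A=4 B=11)
Step 4: empty(B) -> (A=4 B=0)
Step 5: fill(B) -> (A=4 B=11)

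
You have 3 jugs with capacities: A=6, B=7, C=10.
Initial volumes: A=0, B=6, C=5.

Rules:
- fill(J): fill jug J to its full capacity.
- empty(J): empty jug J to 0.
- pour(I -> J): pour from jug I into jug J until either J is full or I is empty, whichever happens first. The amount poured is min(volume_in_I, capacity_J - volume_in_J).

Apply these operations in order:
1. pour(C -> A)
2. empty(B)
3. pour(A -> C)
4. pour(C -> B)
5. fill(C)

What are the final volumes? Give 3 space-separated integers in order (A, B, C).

Step 1: pour(C -> A) -> (A=5 B=6 C=0)
Step 2: empty(B) -> (A=5 B=0 C=0)
Step 3: pour(A -> C) -> (A=0 B=0 C=5)
Step 4: pour(C -> B) -> (A=0 B=5 C=0)
Step 5: fill(C) -> (A=0 B=5 C=10)

Answer: 0 5 10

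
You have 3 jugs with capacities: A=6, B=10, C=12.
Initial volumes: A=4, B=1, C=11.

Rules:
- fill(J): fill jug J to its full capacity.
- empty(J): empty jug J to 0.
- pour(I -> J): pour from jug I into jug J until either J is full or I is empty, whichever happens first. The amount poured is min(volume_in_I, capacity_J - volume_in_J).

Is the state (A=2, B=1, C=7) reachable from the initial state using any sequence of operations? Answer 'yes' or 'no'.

BFS explored all 507 reachable states.
Reachable set includes: (0,0,0), (0,0,1), (0,0,2), (0,0,3), (0,0,4), (0,0,5), (0,0,6), (0,0,7), (0,0,8), (0,0,9), (0,0,10), (0,0,11) ...
Target (A=2, B=1, C=7) not in reachable set → no.

Answer: no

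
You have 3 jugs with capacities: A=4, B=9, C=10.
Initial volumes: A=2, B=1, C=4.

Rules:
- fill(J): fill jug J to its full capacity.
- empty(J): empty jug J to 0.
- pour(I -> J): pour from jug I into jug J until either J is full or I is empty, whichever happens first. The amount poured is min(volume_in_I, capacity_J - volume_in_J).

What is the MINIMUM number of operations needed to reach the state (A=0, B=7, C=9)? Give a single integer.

BFS from (A=2, B=1, C=4). One shortest path:
  1. pour(B -> C) -> (A=2 B=0 C=5)
  2. fill(B) -> (A=2 B=9 C=5)
  3. pour(B -> A) -> (A=4 B=7 C=5)
  4. pour(A -> C) -> (A=0 B=7 C=9)
Reached target in 4 moves.

Answer: 4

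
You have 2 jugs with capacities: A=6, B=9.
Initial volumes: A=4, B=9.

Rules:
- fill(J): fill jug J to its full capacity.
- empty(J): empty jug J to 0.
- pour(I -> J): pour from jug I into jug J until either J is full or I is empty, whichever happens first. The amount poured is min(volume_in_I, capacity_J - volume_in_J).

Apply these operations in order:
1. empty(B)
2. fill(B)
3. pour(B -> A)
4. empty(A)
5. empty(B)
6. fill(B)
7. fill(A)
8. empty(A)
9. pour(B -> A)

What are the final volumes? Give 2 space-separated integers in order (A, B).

Answer: 6 3

Derivation:
Step 1: empty(B) -> (A=4 B=0)
Step 2: fill(B) -> (A=4 B=9)
Step 3: pour(B -> A) -> (A=6 B=7)
Step 4: empty(A) -> (A=0 B=7)
Step 5: empty(B) -> (A=0 B=0)
Step 6: fill(B) -> (A=0 B=9)
Step 7: fill(A) -> (A=6 B=9)
Step 8: empty(A) -> (A=0 B=9)
Step 9: pour(B -> A) -> (A=6 B=3)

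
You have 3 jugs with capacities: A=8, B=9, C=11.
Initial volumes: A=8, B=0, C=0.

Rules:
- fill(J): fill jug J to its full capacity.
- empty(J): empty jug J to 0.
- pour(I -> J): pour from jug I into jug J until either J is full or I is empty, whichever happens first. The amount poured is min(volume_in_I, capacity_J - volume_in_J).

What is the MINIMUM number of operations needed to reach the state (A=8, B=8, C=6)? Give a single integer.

Answer: 7

Derivation:
BFS from (A=8, B=0, C=0). One shortest path:
  1. empty(A) -> (A=0 B=0 C=0)
  2. fill(C) -> (A=0 B=0 C=11)
  3. pour(C -> A) -> (A=8 B=0 C=3)
  4. pour(A -> B) -> (A=0 B=8 C=3)
  5. pour(C -> A) -> (A=3 B=8 C=0)
  6. fill(C) -> (A=3 B=8 C=11)
  7. pour(C -> A) -> (A=8 B=8 C=6)
Reached target in 7 moves.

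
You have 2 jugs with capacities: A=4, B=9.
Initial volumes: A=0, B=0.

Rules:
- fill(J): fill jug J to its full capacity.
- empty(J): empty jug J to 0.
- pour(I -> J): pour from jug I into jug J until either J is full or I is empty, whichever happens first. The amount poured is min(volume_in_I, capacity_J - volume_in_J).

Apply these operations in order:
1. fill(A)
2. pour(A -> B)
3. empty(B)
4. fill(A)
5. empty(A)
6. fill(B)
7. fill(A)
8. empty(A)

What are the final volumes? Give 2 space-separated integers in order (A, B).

Step 1: fill(A) -> (A=4 B=0)
Step 2: pour(A -> B) -> (A=0 B=4)
Step 3: empty(B) -> (A=0 B=0)
Step 4: fill(A) -> (A=4 B=0)
Step 5: empty(A) -> (A=0 B=0)
Step 6: fill(B) -> (A=0 B=9)
Step 7: fill(A) -> (A=4 B=9)
Step 8: empty(A) -> (A=0 B=9)

Answer: 0 9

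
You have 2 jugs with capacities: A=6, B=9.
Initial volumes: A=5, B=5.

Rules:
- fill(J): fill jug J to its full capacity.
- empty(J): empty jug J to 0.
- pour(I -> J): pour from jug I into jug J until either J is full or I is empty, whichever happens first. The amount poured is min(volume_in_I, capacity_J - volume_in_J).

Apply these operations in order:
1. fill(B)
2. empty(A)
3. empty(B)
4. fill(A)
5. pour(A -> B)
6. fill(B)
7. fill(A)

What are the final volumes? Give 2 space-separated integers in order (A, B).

Step 1: fill(B) -> (A=5 B=9)
Step 2: empty(A) -> (A=0 B=9)
Step 3: empty(B) -> (A=0 B=0)
Step 4: fill(A) -> (A=6 B=0)
Step 5: pour(A -> B) -> (A=0 B=6)
Step 6: fill(B) -> (A=0 B=9)
Step 7: fill(A) -> (A=6 B=9)

Answer: 6 9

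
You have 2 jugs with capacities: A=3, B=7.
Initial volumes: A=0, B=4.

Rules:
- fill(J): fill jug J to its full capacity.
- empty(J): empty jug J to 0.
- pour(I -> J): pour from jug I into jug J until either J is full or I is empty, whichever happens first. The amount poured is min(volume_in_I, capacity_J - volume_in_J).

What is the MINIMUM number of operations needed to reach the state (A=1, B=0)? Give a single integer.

BFS from (A=0, B=4). One shortest path:
  1. pour(B -> A) -> (A=3 B=1)
  2. empty(A) -> (A=0 B=1)
  3. pour(B -> A) -> (A=1 B=0)
Reached target in 3 moves.

Answer: 3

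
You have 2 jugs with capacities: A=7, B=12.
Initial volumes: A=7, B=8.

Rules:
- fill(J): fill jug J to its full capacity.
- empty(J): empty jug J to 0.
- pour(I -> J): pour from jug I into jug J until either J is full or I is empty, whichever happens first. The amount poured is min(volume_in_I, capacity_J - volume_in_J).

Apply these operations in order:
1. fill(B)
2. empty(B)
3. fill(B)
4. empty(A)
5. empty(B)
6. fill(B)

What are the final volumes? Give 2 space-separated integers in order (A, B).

Step 1: fill(B) -> (A=7 B=12)
Step 2: empty(B) -> (A=7 B=0)
Step 3: fill(B) -> (A=7 B=12)
Step 4: empty(A) -> (A=0 B=12)
Step 5: empty(B) -> (A=0 B=0)
Step 6: fill(B) -> (A=0 B=12)

Answer: 0 12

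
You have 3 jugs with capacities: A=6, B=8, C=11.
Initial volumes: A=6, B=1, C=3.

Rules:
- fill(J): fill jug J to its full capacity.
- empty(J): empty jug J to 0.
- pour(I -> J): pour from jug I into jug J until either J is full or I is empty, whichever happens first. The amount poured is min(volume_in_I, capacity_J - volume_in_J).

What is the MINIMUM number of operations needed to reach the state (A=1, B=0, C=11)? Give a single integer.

BFS from (A=6, B=1, C=3). One shortest path:
  1. empty(A) -> (A=0 B=1 C=3)
  2. fill(C) -> (A=0 B=1 C=11)
  3. pour(B -> A) -> (A=1 B=0 C=11)
Reached target in 3 moves.

Answer: 3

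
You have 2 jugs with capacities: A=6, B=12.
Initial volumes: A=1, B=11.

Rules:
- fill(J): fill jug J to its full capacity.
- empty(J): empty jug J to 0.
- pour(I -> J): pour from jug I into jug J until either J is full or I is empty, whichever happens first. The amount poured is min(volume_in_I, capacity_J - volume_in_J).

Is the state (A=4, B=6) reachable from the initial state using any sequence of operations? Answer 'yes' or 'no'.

BFS explored all 19 reachable states.
Reachable set includes: (0,0), (0,1), (0,5), (0,6), (0,7), (0,11), (0,12), (1,0), (1,11), (1,12), (5,0), (5,12) ...
Target (A=4, B=6) not in reachable set → no.

Answer: no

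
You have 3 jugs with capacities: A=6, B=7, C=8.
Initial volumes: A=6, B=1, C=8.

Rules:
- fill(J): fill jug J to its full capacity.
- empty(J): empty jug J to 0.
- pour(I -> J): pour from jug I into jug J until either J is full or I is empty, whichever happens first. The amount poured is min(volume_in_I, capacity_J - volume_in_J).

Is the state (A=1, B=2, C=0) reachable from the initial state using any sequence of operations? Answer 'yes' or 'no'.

BFS from (A=6, B=1, C=8):
  1. empty(A) -> (A=0 B=1 C=8)
  2. pour(C -> A) -> (A=6 B=1 C=2)
  3. empty(A) -> (A=0 B=1 C=2)
  4. pour(B -> A) -> (A=1 B=0 C=2)
  5. pour(C -> B) -> (A=1 B=2 C=0)
Target reached → yes.

Answer: yes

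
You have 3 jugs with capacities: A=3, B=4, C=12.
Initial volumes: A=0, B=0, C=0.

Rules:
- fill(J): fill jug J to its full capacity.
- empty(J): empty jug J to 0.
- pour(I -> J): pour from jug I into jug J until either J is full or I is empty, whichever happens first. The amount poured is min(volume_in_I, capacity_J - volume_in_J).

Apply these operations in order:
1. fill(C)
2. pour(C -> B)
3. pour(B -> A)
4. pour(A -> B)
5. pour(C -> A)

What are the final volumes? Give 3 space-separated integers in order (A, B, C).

Step 1: fill(C) -> (A=0 B=0 C=12)
Step 2: pour(C -> B) -> (A=0 B=4 C=8)
Step 3: pour(B -> A) -> (A=3 B=1 C=8)
Step 4: pour(A -> B) -> (A=0 B=4 C=8)
Step 5: pour(C -> A) -> (A=3 B=4 C=5)

Answer: 3 4 5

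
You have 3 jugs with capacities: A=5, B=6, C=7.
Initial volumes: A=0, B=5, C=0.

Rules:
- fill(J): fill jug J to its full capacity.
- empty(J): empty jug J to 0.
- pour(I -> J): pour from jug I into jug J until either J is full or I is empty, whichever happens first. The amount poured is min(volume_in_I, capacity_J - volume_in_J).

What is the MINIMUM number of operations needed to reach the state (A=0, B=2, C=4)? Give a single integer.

BFS from (A=0, B=5, C=0). One shortest path:
  1. fill(C) -> (A=0 B=5 C=7)
  2. pour(C -> A) -> (A=5 B=5 C=2)
  3. pour(A -> B) -> (A=4 B=6 C=2)
  4. empty(B) -> (A=4 B=0 C=2)
  5. pour(C -> B) -> (A=4 B=2 C=0)
  6. pour(A -> C) -> (A=0 B=2 C=4)
Reached target in 6 moves.

Answer: 6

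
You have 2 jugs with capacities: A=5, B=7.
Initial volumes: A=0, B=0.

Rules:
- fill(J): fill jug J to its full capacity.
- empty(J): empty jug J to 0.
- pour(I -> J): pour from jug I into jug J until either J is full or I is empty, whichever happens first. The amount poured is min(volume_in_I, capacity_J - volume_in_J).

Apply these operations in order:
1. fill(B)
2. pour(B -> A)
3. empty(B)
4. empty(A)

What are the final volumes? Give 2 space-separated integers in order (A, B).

Step 1: fill(B) -> (A=0 B=7)
Step 2: pour(B -> A) -> (A=5 B=2)
Step 3: empty(B) -> (A=5 B=0)
Step 4: empty(A) -> (A=0 B=0)

Answer: 0 0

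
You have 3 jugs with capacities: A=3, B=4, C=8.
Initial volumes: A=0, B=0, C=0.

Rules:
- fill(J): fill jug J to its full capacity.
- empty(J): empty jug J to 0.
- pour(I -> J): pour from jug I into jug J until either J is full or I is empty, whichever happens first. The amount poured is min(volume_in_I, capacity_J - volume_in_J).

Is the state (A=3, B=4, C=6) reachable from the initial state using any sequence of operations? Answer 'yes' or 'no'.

Answer: yes

Derivation:
BFS from (A=0, B=0, C=0):
  1. fill(A) -> (A=3 B=0 C=0)
  2. fill(B) -> (A=3 B=4 C=0)
  3. pour(A -> C) -> (A=0 B=4 C=3)
  4. fill(A) -> (A=3 B=4 C=3)
  5. pour(A -> C) -> (A=0 B=4 C=6)
  6. fill(A) -> (A=3 B=4 C=6)
Target reached → yes.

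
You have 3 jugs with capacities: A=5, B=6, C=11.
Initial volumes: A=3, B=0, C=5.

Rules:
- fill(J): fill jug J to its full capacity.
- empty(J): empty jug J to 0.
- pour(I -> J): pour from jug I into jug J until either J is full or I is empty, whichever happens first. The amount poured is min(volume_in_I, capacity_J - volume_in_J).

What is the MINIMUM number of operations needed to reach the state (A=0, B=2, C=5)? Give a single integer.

BFS from (A=3, B=0, C=5). One shortest path:
  1. pour(A -> B) -> (A=0 B=3 C=5)
  2. fill(A) -> (A=5 B=3 C=5)
  3. pour(A -> B) -> (A=2 B=6 C=5)
  4. empty(B) -> (A=2 B=0 C=5)
  5. pour(A -> B) -> (A=0 B=2 C=5)
Reached target in 5 moves.

Answer: 5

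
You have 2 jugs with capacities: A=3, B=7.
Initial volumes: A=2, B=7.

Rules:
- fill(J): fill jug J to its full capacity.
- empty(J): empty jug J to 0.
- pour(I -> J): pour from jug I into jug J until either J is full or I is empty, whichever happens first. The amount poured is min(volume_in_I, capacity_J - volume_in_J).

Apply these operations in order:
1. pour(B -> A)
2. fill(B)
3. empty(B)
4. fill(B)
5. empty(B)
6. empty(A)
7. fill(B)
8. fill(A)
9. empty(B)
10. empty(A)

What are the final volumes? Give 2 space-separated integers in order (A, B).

Step 1: pour(B -> A) -> (A=3 B=6)
Step 2: fill(B) -> (A=3 B=7)
Step 3: empty(B) -> (A=3 B=0)
Step 4: fill(B) -> (A=3 B=7)
Step 5: empty(B) -> (A=3 B=0)
Step 6: empty(A) -> (A=0 B=0)
Step 7: fill(B) -> (A=0 B=7)
Step 8: fill(A) -> (A=3 B=7)
Step 9: empty(B) -> (A=3 B=0)
Step 10: empty(A) -> (A=0 B=0)

Answer: 0 0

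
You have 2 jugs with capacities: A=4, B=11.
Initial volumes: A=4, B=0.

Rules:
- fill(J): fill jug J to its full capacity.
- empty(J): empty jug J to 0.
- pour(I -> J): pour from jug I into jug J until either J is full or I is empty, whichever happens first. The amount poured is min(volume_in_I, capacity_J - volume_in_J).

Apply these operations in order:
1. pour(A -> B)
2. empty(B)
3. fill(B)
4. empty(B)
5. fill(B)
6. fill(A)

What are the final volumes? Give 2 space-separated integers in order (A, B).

Step 1: pour(A -> B) -> (A=0 B=4)
Step 2: empty(B) -> (A=0 B=0)
Step 3: fill(B) -> (A=0 B=11)
Step 4: empty(B) -> (A=0 B=0)
Step 5: fill(B) -> (A=0 B=11)
Step 6: fill(A) -> (A=4 B=11)

Answer: 4 11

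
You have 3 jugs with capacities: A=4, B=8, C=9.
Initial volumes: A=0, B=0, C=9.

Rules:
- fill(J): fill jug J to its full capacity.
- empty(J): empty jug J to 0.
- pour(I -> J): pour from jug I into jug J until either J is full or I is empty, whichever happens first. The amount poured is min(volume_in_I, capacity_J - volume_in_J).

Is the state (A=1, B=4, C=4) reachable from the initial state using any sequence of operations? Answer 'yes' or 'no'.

Answer: no

Derivation:
BFS explored all 282 reachable states.
Reachable set includes: (0,0,0), (0,0,1), (0,0,2), (0,0,3), (0,0,4), (0,0,5), (0,0,6), (0,0,7), (0,0,8), (0,0,9), (0,1,0), (0,1,1) ...
Target (A=1, B=4, C=4) not in reachable set → no.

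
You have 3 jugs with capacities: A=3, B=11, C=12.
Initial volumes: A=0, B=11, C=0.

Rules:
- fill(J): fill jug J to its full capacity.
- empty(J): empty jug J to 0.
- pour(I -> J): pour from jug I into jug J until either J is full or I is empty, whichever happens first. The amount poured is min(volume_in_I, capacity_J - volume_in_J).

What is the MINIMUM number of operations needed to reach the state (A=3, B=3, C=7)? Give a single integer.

Answer: 8

Derivation:
BFS from (A=0, B=11, C=0). One shortest path:
  1. fill(A) -> (A=3 B=11 C=0)
  2. pour(B -> C) -> (A=3 B=0 C=11)
  3. fill(B) -> (A=3 B=11 C=11)
  4. pour(B -> C) -> (A=3 B=10 C=12)
  5. empty(C) -> (A=3 B=10 C=0)
  6. pour(B -> C) -> (A=3 B=0 C=10)
  7. pour(A -> B) -> (A=0 B=3 C=10)
  8. pour(C -> A) -> (A=3 B=3 C=7)
Reached target in 8 moves.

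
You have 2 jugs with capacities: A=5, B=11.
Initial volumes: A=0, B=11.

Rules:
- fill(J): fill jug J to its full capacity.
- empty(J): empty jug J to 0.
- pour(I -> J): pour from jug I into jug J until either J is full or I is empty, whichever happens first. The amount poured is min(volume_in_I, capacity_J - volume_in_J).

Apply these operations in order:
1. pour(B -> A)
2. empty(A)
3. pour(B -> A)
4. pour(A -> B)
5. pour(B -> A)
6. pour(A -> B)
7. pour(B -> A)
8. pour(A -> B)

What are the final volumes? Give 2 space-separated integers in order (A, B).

Step 1: pour(B -> A) -> (A=5 B=6)
Step 2: empty(A) -> (A=0 B=6)
Step 3: pour(B -> A) -> (A=5 B=1)
Step 4: pour(A -> B) -> (A=0 B=6)
Step 5: pour(B -> A) -> (A=5 B=1)
Step 6: pour(A -> B) -> (A=0 B=6)
Step 7: pour(B -> A) -> (A=5 B=1)
Step 8: pour(A -> B) -> (A=0 B=6)

Answer: 0 6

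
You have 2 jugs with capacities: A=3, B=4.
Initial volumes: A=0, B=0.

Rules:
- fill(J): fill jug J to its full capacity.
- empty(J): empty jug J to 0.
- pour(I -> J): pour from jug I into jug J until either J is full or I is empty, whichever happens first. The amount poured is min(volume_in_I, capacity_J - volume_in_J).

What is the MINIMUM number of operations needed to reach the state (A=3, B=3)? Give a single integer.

Answer: 3

Derivation:
BFS from (A=0, B=0). One shortest path:
  1. fill(A) -> (A=3 B=0)
  2. pour(A -> B) -> (A=0 B=3)
  3. fill(A) -> (A=3 B=3)
Reached target in 3 moves.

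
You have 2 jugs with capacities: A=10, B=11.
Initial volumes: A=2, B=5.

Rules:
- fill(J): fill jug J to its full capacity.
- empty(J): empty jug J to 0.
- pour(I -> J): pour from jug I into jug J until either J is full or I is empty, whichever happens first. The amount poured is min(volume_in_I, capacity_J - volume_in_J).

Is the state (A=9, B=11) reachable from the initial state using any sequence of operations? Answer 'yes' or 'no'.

Answer: yes

Derivation:
BFS from (A=2, B=5):
  1. fill(A) -> (A=10 B=5)
  2. empty(B) -> (A=10 B=0)
  3. pour(A -> B) -> (A=0 B=10)
  4. fill(A) -> (A=10 B=10)
  5. pour(A -> B) -> (A=9 B=11)
Target reached → yes.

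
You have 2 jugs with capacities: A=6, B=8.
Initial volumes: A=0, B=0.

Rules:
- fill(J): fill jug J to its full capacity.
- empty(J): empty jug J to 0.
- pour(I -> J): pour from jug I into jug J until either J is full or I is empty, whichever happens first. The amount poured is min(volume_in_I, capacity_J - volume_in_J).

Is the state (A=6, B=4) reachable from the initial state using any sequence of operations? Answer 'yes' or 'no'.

BFS from (A=0, B=0):
  1. fill(B) -> (A=0 B=8)
  2. pour(B -> A) -> (A=6 B=2)
  3. empty(A) -> (A=0 B=2)
  4. pour(B -> A) -> (A=2 B=0)
  5. fill(B) -> (A=2 B=8)
  6. pour(B -> A) -> (A=6 B=4)
Target reached → yes.

Answer: yes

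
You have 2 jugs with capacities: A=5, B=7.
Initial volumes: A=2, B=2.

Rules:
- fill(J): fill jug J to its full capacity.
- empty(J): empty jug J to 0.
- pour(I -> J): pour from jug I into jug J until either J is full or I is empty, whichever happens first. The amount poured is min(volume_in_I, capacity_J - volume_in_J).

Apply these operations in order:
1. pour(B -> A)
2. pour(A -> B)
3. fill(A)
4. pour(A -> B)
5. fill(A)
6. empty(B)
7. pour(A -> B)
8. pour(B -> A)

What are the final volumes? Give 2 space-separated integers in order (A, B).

Answer: 5 0

Derivation:
Step 1: pour(B -> A) -> (A=4 B=0)
Step 2: pour(A -> B) -> (A=0 B=4)
Step 3: fill(A) -> (A=5 B=4)
Step 4: pour(A -> B) -> (A=2 B=7)
Step 5: fill(A) -> (A=5 B=7)
Step 6: empty(B) -> (A=5 B=0)
Step 7: pour(A -> B) -> (A=0 B=5)
Step 8: pour(B -> A) -> (A=5 B=0)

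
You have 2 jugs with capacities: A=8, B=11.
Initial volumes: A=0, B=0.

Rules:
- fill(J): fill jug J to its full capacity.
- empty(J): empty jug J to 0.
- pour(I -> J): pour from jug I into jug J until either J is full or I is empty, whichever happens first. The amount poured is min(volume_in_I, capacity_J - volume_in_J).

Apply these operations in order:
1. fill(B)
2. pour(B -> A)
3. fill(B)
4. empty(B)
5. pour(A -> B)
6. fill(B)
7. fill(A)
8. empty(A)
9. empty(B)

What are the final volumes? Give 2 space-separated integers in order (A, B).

Answer: 0 0

Derivation:
Step 1: fill(B) -> (A=0 B=11)
Step 2: pour(B -> A) -> (A=8 B=3)
Step 3: fill(B) -> (A=8 B=11)
Step 4: empty(B) -> (A=8 B=0)
Step 5: pour(A -> B) -> (A=0 B=8)
Step 6: fill(B) -> (A=0 B=11)
Step 7: fill(A) -> (A=8 B=11)
Step 8: empty(A) -> (A=0 B=11)
Step 9: empty(B) -> (A=0 B=0)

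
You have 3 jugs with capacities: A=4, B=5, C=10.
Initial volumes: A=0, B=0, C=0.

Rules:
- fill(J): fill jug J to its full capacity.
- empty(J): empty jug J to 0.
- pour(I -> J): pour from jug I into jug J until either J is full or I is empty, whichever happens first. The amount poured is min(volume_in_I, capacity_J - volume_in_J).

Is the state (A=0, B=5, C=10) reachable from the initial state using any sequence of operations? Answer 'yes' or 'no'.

BFS from (A=0, B=0, C=0):
  1. fill(B) -> (A=0 B=5 C=0)
  2. fill(C) -> (A=0 B=5 C=10)
Target reached → yes.

Answer: yes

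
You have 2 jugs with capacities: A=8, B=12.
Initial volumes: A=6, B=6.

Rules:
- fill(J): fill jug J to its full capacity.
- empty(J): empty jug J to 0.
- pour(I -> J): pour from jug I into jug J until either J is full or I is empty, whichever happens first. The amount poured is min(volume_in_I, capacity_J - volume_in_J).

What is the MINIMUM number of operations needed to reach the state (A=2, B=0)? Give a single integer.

BFS from (A=6, B=6). One shortest path:
  1. fill(A) -> (A=8 B=6)
  2. pour(A -> B) -> (A=2 B=12)
  3. empty(B) -> (A=2 B=0)
Reached target in 3 moves.

Answer: 3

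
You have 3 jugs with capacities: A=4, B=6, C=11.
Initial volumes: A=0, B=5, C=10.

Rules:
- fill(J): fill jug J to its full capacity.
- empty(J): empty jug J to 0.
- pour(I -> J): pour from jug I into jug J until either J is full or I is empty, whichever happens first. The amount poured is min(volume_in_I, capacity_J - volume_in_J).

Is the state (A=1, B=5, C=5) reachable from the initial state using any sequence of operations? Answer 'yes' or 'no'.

Answer: no

Derivation:
BFS explored all 270 reachable states.
Reachable set includes: (0,0,0), (0,0,1), (0,0,2), (0,0,3), (0,0,4), (0,0,5), (0,0,6), (0,0,7), (0,0,8), (0,0,9), (0,0,10), (0,0,11) ...
Target (A=1, B=5, C=5) not in reachable set → no.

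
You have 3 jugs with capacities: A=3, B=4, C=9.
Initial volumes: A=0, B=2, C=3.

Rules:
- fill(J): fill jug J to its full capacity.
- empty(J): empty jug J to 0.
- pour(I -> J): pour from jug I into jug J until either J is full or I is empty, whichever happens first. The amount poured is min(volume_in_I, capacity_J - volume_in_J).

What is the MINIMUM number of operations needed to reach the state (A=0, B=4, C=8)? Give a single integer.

Answer: 4

Derivation:
BFS from (A=0, B=2, C=3). One shortest path:
  1. fill(A) -> (A=3 B=2 C=3)
  2. pour(A -> C) -> (A=0 B=2 C=6)
  3. pour(B -> C) -> (A=0 B=0 C=8)
  4. fill(B) -> (A=0 B=4 C=8)
Reached target in 4 moves.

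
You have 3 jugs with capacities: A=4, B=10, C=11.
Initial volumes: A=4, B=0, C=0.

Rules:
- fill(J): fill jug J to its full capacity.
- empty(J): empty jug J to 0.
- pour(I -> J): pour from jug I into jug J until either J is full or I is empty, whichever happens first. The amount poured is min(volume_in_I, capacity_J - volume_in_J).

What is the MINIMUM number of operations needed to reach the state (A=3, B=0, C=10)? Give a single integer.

Answer: 6

Derivation:
BFS from (A=4, B=0, C=0). One shortest path:
  1. fill(B) -> (A=4 B=10 C=0)
  2. pour(B -> C) -> (A=4 B=0 C=10)
  3. fill(B) -> (A=4 B=10 C=10)
  4. pour(A -> C) -> (A=3 B=10 C=11)
  5. empty(C) -> (A=3 B=10 C=0)
  6. pour(B -> C) -> (A=3 B=0 C=10)
Reached target in 6 moves.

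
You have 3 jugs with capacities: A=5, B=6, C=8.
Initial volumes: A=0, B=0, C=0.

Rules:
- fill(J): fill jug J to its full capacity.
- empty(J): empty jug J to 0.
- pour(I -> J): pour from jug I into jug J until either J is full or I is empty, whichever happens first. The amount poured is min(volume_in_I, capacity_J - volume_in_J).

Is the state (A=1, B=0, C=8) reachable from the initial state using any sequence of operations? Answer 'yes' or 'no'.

Answer: yes

Derivation:
BFS from (A=0, B=0, C=0):
  1. fill(B) -> (A=0 B=6 C=0)
  2. fill(C) -> (A=0 B=6 C=8)
  3. pour(B -> A) -> (A=5 B=1 C=8)
  4. empty(A) -> (A=0 B=1 C=8)
  5. pour(B -> A) -> (A=1 B=0 C=8)
Target reached → yes.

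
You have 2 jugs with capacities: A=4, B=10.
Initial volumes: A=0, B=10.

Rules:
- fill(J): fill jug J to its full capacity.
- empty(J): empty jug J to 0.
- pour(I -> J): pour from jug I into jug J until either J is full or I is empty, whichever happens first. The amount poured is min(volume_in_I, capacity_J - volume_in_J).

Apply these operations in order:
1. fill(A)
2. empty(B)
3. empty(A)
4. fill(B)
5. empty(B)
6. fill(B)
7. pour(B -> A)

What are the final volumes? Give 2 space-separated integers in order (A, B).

Answer: 4 6

Derivation:
Step 1: fill(A) -> (A=4 B=10)
Step 2: empty(B) -> (A=4 B=0)
Step 3: empty(A) -> (A=0 B=0)
Step 4: fill(B) -> (A=0 B=10)
Step 5: empty(B) -> (A=0 B=0)
Step 6: fill(B) -> (A=0 B=10)
Step 7: pour(B -> A) -> (A=4 B=6)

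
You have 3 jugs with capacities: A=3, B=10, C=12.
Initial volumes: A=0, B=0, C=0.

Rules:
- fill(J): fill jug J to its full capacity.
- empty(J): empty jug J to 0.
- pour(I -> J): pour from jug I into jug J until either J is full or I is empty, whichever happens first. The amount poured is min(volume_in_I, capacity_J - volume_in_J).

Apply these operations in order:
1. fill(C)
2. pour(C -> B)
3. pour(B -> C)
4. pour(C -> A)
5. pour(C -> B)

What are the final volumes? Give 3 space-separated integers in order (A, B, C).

Step 1: fill(C) -> (A=0 B=0 C=12)
Step 2: pour(C -> B) -> (A=0 B=10 C=2)
Step 3: pour(B -> C) -> (A=0 B=0 C=12)
Step 4: pour(C -> A) -> (A=3 B=0 C=9)
Step 5: pour(C -> B) -> (A=3 B=9 C=0)

Answer: 3 9 0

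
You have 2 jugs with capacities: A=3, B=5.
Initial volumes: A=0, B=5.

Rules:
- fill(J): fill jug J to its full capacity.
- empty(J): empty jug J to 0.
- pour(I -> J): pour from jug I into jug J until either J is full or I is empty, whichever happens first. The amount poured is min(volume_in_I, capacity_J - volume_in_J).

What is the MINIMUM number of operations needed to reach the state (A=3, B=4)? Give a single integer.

BFS from (A=0, B=5). One shortest path:
  1. pour(B -> A) -> (A=3 B=2)
  2. empty(A) -> (A=0 B=2)
  3. pour(B -> A) -> (A=2 B=0)
  4. fill(B) -> (A=2 B=5)
  5. pour(B -> A) -> (A=3 B=4)
Reached target in 5 moves.

Answer: 5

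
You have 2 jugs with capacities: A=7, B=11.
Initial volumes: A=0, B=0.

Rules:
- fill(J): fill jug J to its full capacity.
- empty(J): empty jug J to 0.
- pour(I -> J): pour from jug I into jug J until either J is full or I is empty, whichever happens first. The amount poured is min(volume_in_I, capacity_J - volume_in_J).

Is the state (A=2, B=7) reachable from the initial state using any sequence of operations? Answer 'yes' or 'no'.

BFS explored all 36 reachable states.
Reachable set includes: (0,0), (0,1), (0,2), (0,3), (0,4), (0,5), (0,6), (0,7), (0,8), (0,9), (0,10), (0,11) ...
Target (A=2, B=7) not in reachable set → no.

Answer: no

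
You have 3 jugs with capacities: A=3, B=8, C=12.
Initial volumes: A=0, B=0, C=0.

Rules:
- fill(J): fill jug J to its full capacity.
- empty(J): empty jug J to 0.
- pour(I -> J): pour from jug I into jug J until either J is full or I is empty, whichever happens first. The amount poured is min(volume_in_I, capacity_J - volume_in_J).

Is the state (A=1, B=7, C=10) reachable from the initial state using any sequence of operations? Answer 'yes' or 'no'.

BFS explored all 314 reachable states.
Reachable set includes: (0,0,0), (0,0,1), (0,0,2), (0,0,3), (0,0,4), (0,0,5), (0,0,6), (0,0,7), (0,0,8), (0,0,9), (0,0,10), (0,0,11) ...
Target (A=1, B=7, C=10) not in reachable set → no.

Answer: no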